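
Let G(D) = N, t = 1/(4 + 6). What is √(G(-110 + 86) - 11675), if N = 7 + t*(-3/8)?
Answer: I*√4667215/20 ≈ 108.02*I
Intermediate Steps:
t = ⅒ (t = 1/10 = ⅒ ≈ 0.10000)
N = 557/80 (N = 7 + (-3/8)/10 = 7 + (-3*⅛)/10 = 7 + (⅒)*(-3/8) = 7 - 3/80 = 557/80 ≈ 6.9625)
G(D) = 557/80
√(G(-110 + 86) - 11675) = √(557/80 - 11675) = √(-933443/80) = I*√4667215/20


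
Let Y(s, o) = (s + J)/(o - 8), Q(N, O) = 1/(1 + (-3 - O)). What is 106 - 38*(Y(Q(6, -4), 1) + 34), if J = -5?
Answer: -8473/7 ≈ -1210.4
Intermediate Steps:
Q(N, O) = 1/(-2 - O)
Y(s, o) = (-5 + s)/(-8 + o) (Y(s, o) = (s - 5)/(o - 8) = (-5 + s)/(-8 + o))
106 - 38*(Y(Q(6, -4), 1) + 34) = 106 - 38*((-5 - 1/(2 - 4))/(-8 + 1) + 34) = 106 - 38*((-5 - 1/(-2))/(-7) + 34) = 106 - 38*(-(-5 - 1*(-1/2))/7 + 34) = 106 - 38*(-(-5 + 1/2)/7 + 34) = 106 - 38*(-1/7*(-9/2) + 34) = 106 - 38*(9/14 + 34) = 106 - 38*485/14 = 106 - 9215/7 = -8473/7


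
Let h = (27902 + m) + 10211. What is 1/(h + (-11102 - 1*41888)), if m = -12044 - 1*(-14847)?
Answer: -1/12074 ≈ -8.2823e-5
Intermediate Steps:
m = 2803 (m = -12044 + 14847 = 2803)
h = 40916 (h = (27902 + 2803) + 10211 = 30705 + 10211 = 40916)
1/(h + (-11102 - 1*41888)) = 1/(40916 + (-11102 - 1*41888)) = 1/(40916 + (-11102 - 41888)) = 1/(40916 - 52990) = 1/(-12074) = -1/12074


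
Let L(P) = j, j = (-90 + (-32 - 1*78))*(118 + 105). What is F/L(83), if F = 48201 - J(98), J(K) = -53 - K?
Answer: -6044/5575 ≈ -1.0841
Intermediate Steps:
j = -44600 (j = (-90 + (-32 - 78))*223 = (-90 - 110)*223 = -200*223 = -44600)
L(P) = -44600
F = 48352 (F = 48201 - (-53 - 1*98) = 48201 - (-53 - 98) = 48201 - 1*(-151) = 48201 + 151 = 48352)
F/L(83) = 48352/(-44600) = 48352*(-1/44600) = -6044/5575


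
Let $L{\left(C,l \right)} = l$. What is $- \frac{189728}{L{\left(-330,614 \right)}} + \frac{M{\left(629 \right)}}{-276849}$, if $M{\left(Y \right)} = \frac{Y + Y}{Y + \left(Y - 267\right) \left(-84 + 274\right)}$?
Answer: $- \frac{1822888812816430}{5899254357987} \approx -309.0$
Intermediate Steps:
$M{\left(Y \right)} = \frac{2 Y}{-50730 + 191 Y}$ ($M{\left(Y \right)} = \frac{2 Y}{Y + \left(-267 + Y\right) 190} = \frac{2 Y}{Y + \left(-50730 + 190 Y\right)} = \frac{2 Y}{-50730 + 191 Y}$)
$- \frac{189728}{L{\left(-330,614 \right)}} + \frac{M{\left(629 \right)}}{-276849} = - \frac{189728}{614} + \frac{2 \cdot 629 \frac{1}{-50730 + 191 \cdot 629}}{-276849} = \left(-189728\right) \frac{1}{614} + 2 \cdot 629 \frac{1}{-50730 + 120139} \left(- \frac{1}{276849}\right) = - \frac{94864}{307} + 2 \cdot 629 \cdot \frac{1}{69409} \left(- \frac{1}{276849}\right) = - \frac{94864}{307} + \frac{1258}{69409} \left(- \frac{1}{276849}\right) = - \frac{94864}{307} - \frac{1258}{19215812241} = - \frac{1822888812816430}{5899254357987}$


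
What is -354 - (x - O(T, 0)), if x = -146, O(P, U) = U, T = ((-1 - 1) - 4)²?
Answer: -208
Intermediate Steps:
T = 36 (T = (-2 - 4)² = (-6)² = 36)
-354 - (x - O(T, 0)) = -354 - (-146 - 1*0) = -354 - (-146 + 0) = -354 - 1*(-146) = -354 + 146 = -208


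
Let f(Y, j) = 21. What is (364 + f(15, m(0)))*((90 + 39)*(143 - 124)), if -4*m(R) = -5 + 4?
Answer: 943635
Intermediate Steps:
m(R) = 1/4 (m(R) = -(-5 + 4)/4 = -1/4*(-1) = 1/4)
(364 + f(15, m(0)))*((90 + 39)*(143 - 124)) = (364 + 21)*((90 + 39)*(143 - 124)) = 385*(129*19) = 385*2451 = 943635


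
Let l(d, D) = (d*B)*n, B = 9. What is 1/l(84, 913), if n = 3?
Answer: 1/2268 ≈ 0.00044092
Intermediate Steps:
l(d, D) = 27*d (l(d, D) = (d*9)*3 = (9*d)*3 = 27*d)
1/l(84, 913) = 1/(27*84) = 1/2268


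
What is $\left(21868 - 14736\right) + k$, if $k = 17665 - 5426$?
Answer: $19371$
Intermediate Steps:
$k = 12239$
$\left(21868 - 14736\right) + k = \left(21868 - 14736\right) + 12239 = 7132 + 12239 = 19371$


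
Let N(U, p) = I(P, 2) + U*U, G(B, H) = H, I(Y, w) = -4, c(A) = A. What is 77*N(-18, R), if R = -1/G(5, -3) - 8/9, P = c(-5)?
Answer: 24640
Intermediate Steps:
P = -5
R = -5/9 (R = -1/(-3) - 8/9 = -1*(-⅓) - 8*⅑ = ⅓ - 8/9 = -5/9 ≈ -0.55556)
N(U, p) = -4 + U² (N(U, p) = -4 + U*U = -4 + U²)
77*N(-18, R) = 77*(-4 + (-18)²) = 77*(-4 + 324) = 77*320 = 24640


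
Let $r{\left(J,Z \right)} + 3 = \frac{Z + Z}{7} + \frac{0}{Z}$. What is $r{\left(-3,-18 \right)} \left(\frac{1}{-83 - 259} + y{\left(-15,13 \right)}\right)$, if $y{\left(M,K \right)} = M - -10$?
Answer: $\frac{1711}{42} \approx 40.738$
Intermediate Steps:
$r{\left(J,Z \right)} = -3 + \frac{2 Z}{7}$ ($r{\left(J,Z \right)} = -3 + \left(\frac{Z + Z}{7} + \frac{0}{Z}\right) = -3 + \left(2 Z \frac{1}{7} + 0\right) = -3 + \left(\frac{2 Z}{7} + 0\right) = -3 + \frac{2 Z}{7}$)
$y{\left(M,K \right)} = 10 + M$ ($y{\left(M,K \right)} = M + 10 = 10 + M$)
$r{\left(-3,-18 \right)} \left(\frac{1}{-83 - 259} + y{\left(-15,13 \right)}\right) = \left(-3 + \frac{2}{7} \left(-18\right)\right) \left(\frac{1}{-83 - 259} + \left(10 - 15\right)\right) = \left(-3 - \frac{36}{7}\right) \left(\frac{1}{-342} - 5\right) = - \frac{57 \left(- \frac{1}{342} - 5\right)}{7} = \left(- \frac{57}{7}\right) \left(- \frac{1711}{342}\right) = \frac{1711}{42}$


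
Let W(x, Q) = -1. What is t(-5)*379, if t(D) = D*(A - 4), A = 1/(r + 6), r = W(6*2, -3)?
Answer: 7201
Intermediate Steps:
r = -1
A = 1/5 (A = 1/(-1 + 6) = 1/5 ≈ 0.20000)
t(D) = -19*D/5 (t(D) = D*(1/5 - 4) = D*(-19/5) = -19*D/5)
t(-5)*379 = -19/5*(-5)*379 = 19*379 = 7201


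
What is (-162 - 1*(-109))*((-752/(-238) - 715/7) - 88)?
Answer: 1179303/119 ≈ 9910.1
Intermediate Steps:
(-162 - 1*(-109))*((-752/(-238) - 715/7) - 88) = (-162 + 109)*((-752*(-1/238) - 715*⅐) - 88) = -53*((376/119 - 715/7) - 88) = -53*(-11779/119 - 88) = -53*(-22251/119) = 1179303/119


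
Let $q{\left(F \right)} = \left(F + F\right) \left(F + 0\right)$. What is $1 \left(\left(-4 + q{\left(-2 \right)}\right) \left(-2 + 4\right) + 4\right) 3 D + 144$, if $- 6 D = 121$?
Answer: $-582$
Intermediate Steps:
$D = - \frac{121}{6}$ ($D = \left(- \frac{1}{6}\right) 121 = - \frac{121}{6} \approx -20.167$)
$q{\left(F \right)} = 2 F^{2}$ ($q{\left(F \right)} = 2 F F = 2 F^{2}$)
$1 \left(\left(-4 + q{\left(-2 \right)}\right) \left(-2 + 4\right) + 4\right) 3 D + 144 = 1 \left(\left(-4 + 2 \left(-2\right)^{2}\right) \left(-2 + 4\right) + 4\right) 3 \left(- \frac{121}{6}\right) + 144 = 1 \left(\left(-4 + 2 \cdot 4\right) 2 + 4\right) 3 \left(- \frac{121}{6}\right) + 144 = 1 \left(\left(-4 + 8\right) 2 + 4\right) 3 \left(- \frac{121}{6}\right) + 144 = 1 \left(4 \cdot 2 + 4\right) 3 \left(- \frac{121}{6}\right) + 144 = 1 \left(8 + 4\right) 3 \left(- \frac{121}{6}\right) + 144 = 1 \cdot 12 \cdot 3 \left(- \frac{121}{6}\right) + 144 = 12 \cdot 3 \left(- \frac{121}{6}\right) + 144 = 36 \left(- \frac{121}{6}\right) + 144 = -726 + 144 = -582$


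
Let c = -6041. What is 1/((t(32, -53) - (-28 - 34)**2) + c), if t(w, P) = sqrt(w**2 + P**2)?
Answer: -9885/97709392 - sqrt(3833)/97709392 ≈ -0.00010180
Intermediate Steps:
t(w, P) = sqrt(P**2 + w**2)
1/((t(32, -53) - (-28 - 34)**2) + c) = 1/((sqrt((-53)**2 + 32**2) - (-28 - 34)**2) - 6041) = 1/((sqrt(2809 + 1024) - 1*(-62)**2) - 6041) = 1/((sqrt(3833) - 1*3844) - 6041) = 1/((sqrt(3833) - 3844) - 6041) = 1/((-3844 + sqrt(3833)) - 6041) = 1/(-9885 + sqrt(3833))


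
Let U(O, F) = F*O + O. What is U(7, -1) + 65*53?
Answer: 3445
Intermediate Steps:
U(O, F) = O + F*O
U(7, -1) + 65*53 = 7*(1 - 1) + 65*53 = 7*0 + 3445 = 0 + 3445 = 3445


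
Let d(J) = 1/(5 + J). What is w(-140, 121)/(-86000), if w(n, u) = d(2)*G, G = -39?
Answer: 39/602000 ≈ 6.4784e-5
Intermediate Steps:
w(n, u) = -39/7 (w(n, u) = -39/(5 + 2) = -39/7)
w(-140, 121)/(-86000) = -39/7/(-86000) = -39/7*(-1/86000) = 39/602000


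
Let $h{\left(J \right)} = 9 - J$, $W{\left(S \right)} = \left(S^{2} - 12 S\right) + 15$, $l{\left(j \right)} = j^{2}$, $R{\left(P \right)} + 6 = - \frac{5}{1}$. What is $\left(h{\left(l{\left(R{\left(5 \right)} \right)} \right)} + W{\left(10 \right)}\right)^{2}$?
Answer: $13689$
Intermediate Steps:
$R{\left(P \right)} = -11$ ($R{\left(P \right)} = -6 - \frac{5}{1} = -6 - 5 = -11$)
$W{\left(S \right)} = 15 + S^{2} - 12 S$
$\left(h{\left(l{\left(R{\left(5 \right)} \right)} \right)} + W{\left(10 \right)}\right)^{2} = \left(\left(9 - \left(-11\right)^{2}\right) + \left(15 + 10^{2} - 120\right)\right)^{2} = \left(\left(9 - 121\right) + \left(15 + 100 - 120\right)\right)^{2} = \left(\left(9 - 121\right) - 5\right)^{2} = \left(-112 - 5\right)^{2} = \left(-117\right)^{2} = 13689$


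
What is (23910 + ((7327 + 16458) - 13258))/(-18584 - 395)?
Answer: -34437/18979 ≈ -1.8145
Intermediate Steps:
(23910 + ((7327 + 16458) - 13258))/(-18584 - 395) = (23910 + (23785 - 13258))/(-18979) = (23910 + 10527)*(-1/18979) = 34437*(-1/18979) = -34437/18979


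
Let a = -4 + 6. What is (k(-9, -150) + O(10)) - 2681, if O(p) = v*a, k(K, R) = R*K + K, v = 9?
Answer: -1322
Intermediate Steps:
a = 2
k(K, R) = K + K*R (k(K, R) = K*R + K = K + K*R)
O(p) = 18 (O(p) = 9*2 = 18)
(k(-9, -150) + O(10)) - 2681 = (-9*(1 - 150) + 18) - 2681 = (-9*(-149) + 18) - 2681 = (1341 + 18) - 2681 = 1359 - 2681 = -1322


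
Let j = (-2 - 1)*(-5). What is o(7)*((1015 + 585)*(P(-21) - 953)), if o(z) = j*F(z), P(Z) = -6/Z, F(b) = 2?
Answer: -320112000/7 ≈ -4.5730e+7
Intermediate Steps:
j = 15 (j = -3*(-5) = 15)
o(z) = 30 (o(z) = 15*2 = 30)
o(7)*((1015 + 585)*(P(-21) - 953)) = 30*((1015 + 585)*(-6/(-21) - 953)) = 30*(1600*(-6*(-1/21) - 953)) = 30*(1600*(2/7 - 953)) = 30*(1600*(-6669/7)) = 30*(-10670400/7) = -320112000/7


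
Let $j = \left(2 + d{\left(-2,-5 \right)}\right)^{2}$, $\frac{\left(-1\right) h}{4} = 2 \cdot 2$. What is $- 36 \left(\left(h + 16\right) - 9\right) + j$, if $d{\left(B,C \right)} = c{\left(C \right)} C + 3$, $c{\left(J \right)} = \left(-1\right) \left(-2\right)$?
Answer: $349$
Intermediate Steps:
$h = -16$ ($h = - 4 \cdot 2 \cdot 2 = \left(-4\right) 4 = -16$)
$c{\left(J \right)} = 2$
$d{\left(B,C \right)} = 3 + 2 C$ ($d{\left(B,C \right)} = 2 C + 3 = 3 + 2 C$)
$j = 25$ ($j = \left(2 + \left(3 + 2 \left(-5\right)\right)\right)^{2} = \left(2 + \left(3 - 10\right)\right)^{2} = \left(2 - 7\right)^{2} = \left(-5\right)^{2} = 25$)
$- 36 \left(\left(h + 16\right) - 9\right) + j = - 36 \left(\left(-16 + 16\right) - 9\right) + 25 = - 36 \left(0 - 9\right) + 25 = \left(-36\right) \left(-9\right) + 25 = 324 + 25 = 349$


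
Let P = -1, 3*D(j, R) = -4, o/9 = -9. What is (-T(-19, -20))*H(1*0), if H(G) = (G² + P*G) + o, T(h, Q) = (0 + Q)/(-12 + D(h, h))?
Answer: 243/2 ≈ 121.50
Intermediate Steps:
o = -81 (o = 9*(-9) = -81)
D(j, R) = -4/3 (D(j, R) = (⅓)*(-4) = -4/3)
T(h, Q) = -3*Q/40 (T(h, Q) = (0 + Q)/(-12 - 4/3) = Q/(-40/3) = Q*(-3/40) = -3*Q/40)
H(G) = -81 + G² - G (H(G) = (G² - G) - 81 = -81 + G² - G)
(-T(-19, -20))*H(1*0) = (-(-3)*(-20)/40)*(-81 + (1*0)² - 0) = (-1*3/2)*(-81 + 0² - 1*0) = -3*(-81 + 0 + 0)/2 = -3/2*(-81) = 243/2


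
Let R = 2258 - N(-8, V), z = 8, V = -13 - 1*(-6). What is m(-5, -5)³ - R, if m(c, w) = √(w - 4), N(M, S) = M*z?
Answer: -2322 - 27*I ≈ -2322.0 - 27.0*I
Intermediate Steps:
V = -7 (V = -13 + 6 = -7)
N(M, S) = 8*M (N(M, S) = M*8 = 8*M)
m(c, w) = √(-4 + w)
R = 2322 (R = 2258 - 8*(-8) = 2258 - 1*(-64) = 2258 + 64 = 2322)
m(-5, -5)³ - R = (√(-4 - 5))³ - 1*2322 = (√(-9))³ - 2322 = (3*I)³ - 2322 = -27*I - 2322 = -2322 - 27*I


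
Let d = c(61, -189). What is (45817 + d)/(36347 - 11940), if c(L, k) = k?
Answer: 45628/24407 ≈ 1.8695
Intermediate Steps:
d = -189
(45817 + d)/(36347 - 11940) = (45817 - 189)/(36347 - 11940) = 45628/24407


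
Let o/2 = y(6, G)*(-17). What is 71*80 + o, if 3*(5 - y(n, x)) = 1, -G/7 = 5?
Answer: 16564/3 ≈ 5521.3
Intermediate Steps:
G = -35 (G = -7*5 = -35)
y(n, x) = 14/3 (y(n, x) = 5 - 1/3*1 = 5 - 1/3 = 14/3)
o = -476/3 (o = 2*((14/3)*(-17)) = 2*(-238/3) = -476/3 ≈ -158.67)
71*80 + o = 71*80 - 476/3 = 5680 - 476/3 = 16564/3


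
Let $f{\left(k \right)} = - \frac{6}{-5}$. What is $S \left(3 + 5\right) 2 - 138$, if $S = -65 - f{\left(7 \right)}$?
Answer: $- \frac{5986}{5} \approx -1197.2$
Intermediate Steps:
$f{\left(k \right)} = \frac{6}{5}$ ($f{\left(k \right)} = \left(-6\right) \left(- \frac{1}{5}\right) = \frac{6}{5}$)
$S = - \frac{331}{5}$ ($S = -65 - \frac{6}{5} = - \frac{331}{5} \approx -66.2$)
$S \left(3 + 5\right) 2 - 138 = - \frac{331 \left(3 + 5\right) 2}{5} - 138 = - \frac{331 \cdot 8 \cdot 2}{5} - 138 = \left(- \frac{331}{5}\right) 16 - 138 = - \frac{5296}{5} - 138 = - \frac{5986}{5}$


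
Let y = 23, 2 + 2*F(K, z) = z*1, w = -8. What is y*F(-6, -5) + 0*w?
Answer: -161/2 ≈ -80.500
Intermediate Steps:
F(K, z) = -1 + z/2 (F(K, z) = -1 + (z*1)/2 = -1 + z/2)
y*F(-6, -5) + 0*w = 23*(-1 + (½)*(-5)) + 0*(-8) = 23*(-1 - 5/2) + 0 = 23*(-7/2) + 0 = -161/2 + 0 = -161/2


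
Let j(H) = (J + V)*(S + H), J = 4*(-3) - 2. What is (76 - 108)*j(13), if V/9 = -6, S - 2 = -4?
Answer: 23936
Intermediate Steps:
S = -2 (S = 2 - 4 = -2)
V = -54 (V = 9*(-6) = -54)
J = -14 (J = -12 - 2 = -14)
j(H) = 136 - 68*H (j(H) = (-14 - 54)*(-2 + H) = -68*(-2 + H) = 136 - 68*H)
(76 - 108)*j(13) = (76 - 108)*(136 - 68*13) = -32*(136 - 884) = -32*(-748) = 23936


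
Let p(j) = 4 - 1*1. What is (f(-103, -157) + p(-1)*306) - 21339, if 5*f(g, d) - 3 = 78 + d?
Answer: -102181/5 ≈ -20436.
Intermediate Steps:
f(g, d) = 81/5 + d/5 (f(g, d) = ⅗ + (78 + d)/5 = ⅗ + (78/5 + d/5) = 81/5 + d/5)
p(j) = 3 (p(j) = 4 - 1 = 3)
(f(-103, -157) + p(-1)*306) - 21339 = ((81/5 + (⅕)*(-157)) + 3*306) - 21339 = ((81/5 - 157/5) + 918) - 21339 = (-76/5 + 918) - 21339 = 4514/5 - 21339 = -102181/5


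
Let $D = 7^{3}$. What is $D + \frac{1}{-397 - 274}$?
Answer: $\frac{230152}{671} \approx 343.0$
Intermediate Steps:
$D = 343$
$D + \frac{1}{-397 - 274} = 343 + \frac{1}{-397 - 274} = 343 + \frac{1}{-671} = 343 - \frac{1}{671} = \frac{230152}{671}$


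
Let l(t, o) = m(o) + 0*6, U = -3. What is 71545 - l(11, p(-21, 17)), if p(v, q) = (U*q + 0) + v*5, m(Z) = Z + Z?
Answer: 71857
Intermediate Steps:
m(Z) = 2*Z
p(v, q) = -3*q + 5*v (p(v, q) = (-3*q + 0) + v*5 = -3*q + 5*v)
l(t, o) = 2*o (l(t, o) = 2*o + 0*6 = 2*o + 0 = 2*o)
71545 - l(11, p(-21, 17)) = 71545 - 2*(-3*17 + 5*(-21)) = 71545 - 2*(-51 - 105) = 71545 - 2*(-156) = 71545 - 1*(-312) = 71545 + 312 = 71857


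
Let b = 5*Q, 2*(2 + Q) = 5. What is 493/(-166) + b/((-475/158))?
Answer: -59949/15770 ≈ -3.8015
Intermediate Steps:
Q = 1/2 (Q = -2 + (1/2)*5 = -2 + 5/2 = 1/2 ≈ 0.50000)
b = 5/2 (b = 5*(1/2) = 5/2 ≈ 2.5000)
493/(-166) + b/((-475/158)) = 493/(-166) + 5/(2*((-475/158))) = 493*(-1/166) + 5/(2*((-475*1/158))) = -493/166 + 5/(2*(-475/158)) = -493/166 + (5/2)*(-158/475) = -493/166 - 79/95 = -59949/15770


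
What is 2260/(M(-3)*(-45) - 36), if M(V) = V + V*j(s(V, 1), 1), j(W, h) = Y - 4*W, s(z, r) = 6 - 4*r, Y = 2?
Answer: -2260/711 ≈ -3.1786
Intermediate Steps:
j(W, h) = 2 - 4*W
M(V) = -5*V (M(V) = V + V*(2 - 4*(6 - 4*1)) = V + V*(2 - 4*(6 - 4)) = V + V*(2 - 4*2) = V + V*(2 - 8) = V + V*(-6) = V - 6*V = -5*V)
2260/(M(-3)*(-45) - 36) = 2260/(-5*(-3)*(-45) - 36) = 2260/(15*(-45) - 36) = 2260/(-675 - 36) = 2260/(-711) = 2260*(-1/711) = -2260/711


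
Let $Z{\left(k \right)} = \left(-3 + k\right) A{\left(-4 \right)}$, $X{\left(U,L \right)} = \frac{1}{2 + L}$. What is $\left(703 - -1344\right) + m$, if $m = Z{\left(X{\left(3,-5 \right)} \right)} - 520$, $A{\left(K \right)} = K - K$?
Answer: $1527$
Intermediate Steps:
$A{\left(K \right)} = 0$
$Z{\left(k \right)} = 0$ ($Z{\left(k \right)} = \left(-3 + k\right) 0 = 0$)
$m = -520$ ($m = 0 - 520 = -520$)
$\left(703 - -1344\right) + m = \left(703 - -1344\right) - 520 = \left(703 + 1344\right) - 520 = 2047 - 520 = 1527$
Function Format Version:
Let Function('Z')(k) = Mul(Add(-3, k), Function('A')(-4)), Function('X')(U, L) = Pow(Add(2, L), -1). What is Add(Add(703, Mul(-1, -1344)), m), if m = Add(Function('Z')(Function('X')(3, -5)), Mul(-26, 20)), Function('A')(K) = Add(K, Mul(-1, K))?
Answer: 1527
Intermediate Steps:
Function('A')(K) = 0
Function('Z')(k) = 0 (Function('Z')(k) = Mul(Add(-3, k), 0) = 0)
m = -520 (m = Add(0, Mul(-26, 20)) = Add(0, -520) = -520)
Add(Add(703, Mul(-1, -1344)), m) = Add(Add(703, Mul(-1, -1344)), -520) = Add(Add(703, 1344), -520) = Add(2047, -520) = 1527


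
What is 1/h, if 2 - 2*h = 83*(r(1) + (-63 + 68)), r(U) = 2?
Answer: -2/579 ≈ -0.0034542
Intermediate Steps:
h = -579/2 (h = 1 - 83*(2 + (-63 + 68))/2 = 1 - 83*(2 + 5)/2 = 1 - 83*7/2 = 1 - ½*581 = 1 - 581/2 = -579/2 ≈ -289.50)
1/h = 1/(-579/2) = -2/579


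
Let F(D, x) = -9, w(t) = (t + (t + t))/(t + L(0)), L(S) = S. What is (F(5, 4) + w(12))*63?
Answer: -378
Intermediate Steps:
w(t) = 3 (w(t) = (t + (t + t))/(t + 0) = (t + 2*t)/t = (3*t)/t = 3)
(F(5, 4) + w(12))*63 = (-9 + 3)*63 = -6*63 = -378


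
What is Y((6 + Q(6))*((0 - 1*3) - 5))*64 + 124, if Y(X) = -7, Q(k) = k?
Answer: -324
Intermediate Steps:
Y((6 + Q(6))*((0 - 1*3) - 5))*64 + 124 = -7*64 + 124 = -448 + 124 = -324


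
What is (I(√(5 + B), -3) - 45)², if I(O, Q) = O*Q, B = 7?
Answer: 2133 + 540*√3 ≈ 3068.3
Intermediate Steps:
(I(√(5 + B), -3) - 45)² = (√(5 + 7)*(-3) - 45)² = (√12*(-3) - 45)² = ((2*√3)*(-3) - 45)² = (-6*√3 - 45)² = (-45 - 6*√3)²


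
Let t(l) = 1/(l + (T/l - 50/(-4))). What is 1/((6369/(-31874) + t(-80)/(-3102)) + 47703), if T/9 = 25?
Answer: 55616145750/2653045887858367 ≈ 2.0963e-5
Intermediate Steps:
T = 225 (T = 9*25 = 225)
t(l) = 1/(25/2 + l + 225/l) (t(l) = 1/(l + (225/l - 50/(-4))) = 1/(l + (225/l - 50*(-¼))) = 1/(l + (225/l + 25/2)) = 1/(l + (25/2 + 225/l)) = 1/(25/2 + l + 225/l))
1/((6369/(-31874) + t(-80)/(-3102)) + 47703) = 1/((6369/(-31874) + (2*(-80)/(450 + 2*(-80)² + 25*(-80)))/(-3102)) + 47703) = 1/((6369*(-1/31874) + (2*(-80)/(450 + 2*6400 - 2000))*(-1/3102)) + 47703) = 1/((-6369/31874 + (2*(-80)/(450 + 12800 - 2000))*(-1/3102)) + 47703) = 1/((-6369/31874 + (2*(-80)/11250)*(-1/3102)) + 47703) = 1/((-6369/31874 + (2*(-80)*(1/11250))*(-1/3102)) + 47703) = 1/((-6369/31874 - 16/1125*(-1/3102)) + 47703) = 1/((-6369/31874 + 8/1744875) + 47703) = 1/(-11112853883/55616145750 + 47703) = 1/(2653045887858367/55616145750) = 55616145750/2653045887858367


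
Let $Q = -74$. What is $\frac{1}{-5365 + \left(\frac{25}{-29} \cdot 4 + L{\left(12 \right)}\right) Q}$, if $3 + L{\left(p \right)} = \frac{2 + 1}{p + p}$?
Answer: $- \frac{116}{568061} \approx -0.0002042$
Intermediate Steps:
$L{\left(p \right)} = -3 + \frac{3}{2 p}$ ($L{\left(p \right)} = -3 + \frac{2 + 1}{p + p} = -3 + \frac{3}{2 p}$)
$\frac{1}{-5365 + \left(\frac{25}{-29} \cdot 4 + L{\left(12 \right)}\right) Q} = \frac{1}{-5365 + \left(\frac{25}{-29} \cdot 4 - \left(3 - \frac{3}{2 \cdot 12}\right)\right) \left(-74\right)} = \frac{1}{-5365 + \left(25 \left(- \frac{1}{29}\right) 4 + \left(-3 + \frac{3}{2} \cdot \frac{1}{12}\right)\right) \left(-74\right)} = \frac{1}{-5365 + \left(\left(- \frac{25}{29}\right) 4 + \left(-3 + \frac{1}{8}\right)\right) \left(-74\right)} = \frac{1}{-5365 + \left(- \frac{100}{29} - \frac{23}{8}\right) \left(-74\right)} = \frac{1}{-5365 - - \frac{54279}{116}} = \frac{1}{-5365 + \frac{54279}{116}} = \frac{1}{- \frac{568061}{116}} = - \frac{116}{568061}$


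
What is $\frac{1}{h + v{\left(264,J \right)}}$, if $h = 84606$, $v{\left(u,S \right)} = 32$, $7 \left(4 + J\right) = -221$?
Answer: $\frac{1}{84638} \approx 1.1815 \cdot 10^{-5}$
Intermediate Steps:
$J = - \frac{249}{7}$ ($J = -4 + \frac{1}{7} \left(-221\right) = -4 - \frac{221}{7} = - \frac{249}{7} \approx -35.571$)
$\frac{1}{h + v{\left(264,J \right)}} = \frac{1}{84606 + 32} = \frac{1}{84638}$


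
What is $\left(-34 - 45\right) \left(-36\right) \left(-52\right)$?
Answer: $-147888$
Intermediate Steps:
$\left(-34 - 45\right) \left(-36\right) \left(-52\right) = \left(-79\right) \left(-36\right) \left(-52\right) = 2844 \left(-52\right) = -147888$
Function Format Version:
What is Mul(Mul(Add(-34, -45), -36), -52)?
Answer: -147888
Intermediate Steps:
Mul(Mul(Add(-34, -45), -36), -52) = Mul(Mul(-79, -36), -52) = Mul(2844, -52) = -147888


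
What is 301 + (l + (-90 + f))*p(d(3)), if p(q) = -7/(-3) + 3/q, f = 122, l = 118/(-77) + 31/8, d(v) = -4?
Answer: 2626937/7392 ≈ 355.38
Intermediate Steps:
l = 1443/616 (l = 118*(-1/77) + 31*(1/8) = -118/77 + 31/8 = 1443/616 ≈ 2.3425)
p(q) = 7/3 + 3/q (p(q) = -7*(-1/3) + 3/q = 7/3 + 3/q)
301 + (l + (-90 + f))*p(d(3)) = 301 + (1443/616 + (-90 + 122))*(7/3 + 3/(-4)) = 301 + (1443/616 + 32)*(7/3 + 3*(-1/4)) = 301 + 21155*(7/3 - 3/4)/616 = 301 + (21155/616)*(19/12) = 301 + 401945/7392 = 2626937/7392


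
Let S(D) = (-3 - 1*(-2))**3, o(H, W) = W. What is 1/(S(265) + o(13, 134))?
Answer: 1/133 ≈ 0.0075188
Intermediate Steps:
S(D) = -1 (S(D) = (-3 + 2)**3 = (-1)**3 = -1)
1/(S(265) + o(13, 134)) = 1/(-1 + 134) = 1/133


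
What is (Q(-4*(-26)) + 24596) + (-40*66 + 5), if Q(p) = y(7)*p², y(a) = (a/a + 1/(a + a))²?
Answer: 1684489/49 ≈ 34377.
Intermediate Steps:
y(a) = (1 + 1/(2*a))²
Q(p) = 225*p²/196 (Q(p) = ((¼)*(1 + 2*7)²/7²)*p² = ((¼)*(1/49)*(1 + 14)²)*p² = ((¼)*(1/49)*15²)*p² = ((¼)*(1/49)*225)*p² = 225*p²/196)
(Q(-4*(-26)) + 24596) + (-40*66 + 5) = (225*(-4*(-26))²/196 + 24596) + (-40*66 + 5) = ((225/196)*104² + 24596) + (-2640 + 5) = ((225/196)*10816 + 24596) - 2635 = (608400/49 + 24596) - 2635 = 1813604/49 - 2635 = 1684489/49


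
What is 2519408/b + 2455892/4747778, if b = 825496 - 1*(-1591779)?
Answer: 182634247038/117109031275 ≈ 1.5595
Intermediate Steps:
b = 2417275 (b = 825496 + 1591779 = 2417275)
2519408/b + 2455892/4747778 = 2519408/2417275 + 2455892/4747778 = 2519408*(1/2417275) + 2455892*(1/4747778) = 2519408/2417275 + 1227946/2373889 = 182634247038/117109031275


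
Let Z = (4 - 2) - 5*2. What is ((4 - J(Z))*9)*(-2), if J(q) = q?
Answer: -216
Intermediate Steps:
Z = -8 (Z = 2 - 10 = -8)
((4 - J(Z))*9)*(-2) = ((4 - 1*(-8))*9)*(-2) = ((4 + 8)*9)*(-2) = (12*9)*(-2) = 108*(-2) = -216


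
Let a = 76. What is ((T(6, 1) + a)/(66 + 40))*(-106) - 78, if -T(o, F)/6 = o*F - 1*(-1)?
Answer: -112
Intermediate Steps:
T(o, F) = -6 - 6*F*o (T(o, F) = -6*(o*F - 1*(-1)) = -6*(F*o + 1) = -6*(1 + F*o) = -6 - 6*F*o)
((T(6, 1) + a)/(66 + 40))*(-106) - 78 = (((-6 - 6*1*6) + 76)/(66 + 40))*(-106) - 78 = (((-6 - 36) + 76)/106)*(-106) - 78 = ((-42 + 76)*(1/106))*(-106) - 78 = (34*(1/106))*(-106) - 78 = (17/53)*(-106) - 78 = -34 - 78 = -112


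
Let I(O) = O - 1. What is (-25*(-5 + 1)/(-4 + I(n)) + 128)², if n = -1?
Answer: 111556/9 ≈ 12395.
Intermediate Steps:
I(O) = -1 + O
(-25*(-5 + 1)/(-4 + I(n)) + 128)² = (-25*(-5 + 1)/(-4 + (-1 - 1)) + 128)² = (-(-100)/(-4 - 2) + 128)² = (-(-100)/(-6) + 128)² = (-(-100)*(-1)/6 + 128)² = (-25*⅔ + 128)² = (-50/3 + 128)² = (334/3)² = 111556/9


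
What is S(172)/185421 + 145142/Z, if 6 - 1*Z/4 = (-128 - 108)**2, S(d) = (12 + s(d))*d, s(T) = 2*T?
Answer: -6636167231/20652190980 ≈ -0.32133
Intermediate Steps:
S(d) = d*(12 + 2*d) (S(d) = (12 + 2*d)*d = d*(12 + 2*d))
Z = -222760 (Z = 24 - 4*(-128 - 108)**2 = 24 - 4*(-236)**2 = 24 - 4*55696 = 24 - 222784 = -222760)
S(172)/185421 + 145142/Z = (2*172*(6 + 172))/185421 + 145142/(-222760) = (2*172*178)*(1/185421) + 145142*(-1/222760) = 61232*(1/185421) - 72571/111380 = 61232/185421 - 72571/111380 = -6636167231/20652190980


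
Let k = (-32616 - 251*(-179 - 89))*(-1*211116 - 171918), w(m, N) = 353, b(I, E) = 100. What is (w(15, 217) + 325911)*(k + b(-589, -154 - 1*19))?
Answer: -4330467510201952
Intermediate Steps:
k = -13272894168 (k = (-32616 - 251*(-268))*(-211116 - 171918) = (-32616 + 67268)*(-383034) = 34652*(-383034) = -13272894168)
(w(15, 217) + 325911)*(k + b(-589, -154 - 1*19)) = (353 + 325911)*(-13272894168 + 100) = 326264*(-13272894068) = -4330467510201952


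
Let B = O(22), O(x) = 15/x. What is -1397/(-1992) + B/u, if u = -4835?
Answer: 14856901/21188904 ≈ 0.70116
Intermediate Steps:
B = 15/22 ≈ 0.68182
-1397/(-1992) + B/u = -1397/(-1992) + (15/22)/(-4835) = -1397*(-1/1992) + (15/22)*(-1/4835) = 1397/1992 - 3/21274 = 14856901/21188904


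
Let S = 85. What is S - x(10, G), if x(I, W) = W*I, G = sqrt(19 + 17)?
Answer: 25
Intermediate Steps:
G = 6 (G = sqrt(36) = 6)
x(I, W) = I*W
S - x(10, G) = 85 - 10*6 = 85 - 1*60 = 85 - 60 = 25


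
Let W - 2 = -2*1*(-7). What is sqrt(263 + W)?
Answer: 3*sqrt(31) ≈ 16.703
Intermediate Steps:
W = 16 (W = 2 - 2*1*(-7) = 2 - 2*(-7) = 2 + 14 = 16)
sqrt(263 + W) = sqrt(263 + 16) = sqrt(279) = 3*sqrt(31)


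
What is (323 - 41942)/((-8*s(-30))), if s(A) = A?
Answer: -13873/80 ≈ -173.41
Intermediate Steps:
(323 - 41942)/((-8*s(-30))) = (323 - 41942)/((-8*(-30))) = -41619/240 = -41619*1/240 = -13873/80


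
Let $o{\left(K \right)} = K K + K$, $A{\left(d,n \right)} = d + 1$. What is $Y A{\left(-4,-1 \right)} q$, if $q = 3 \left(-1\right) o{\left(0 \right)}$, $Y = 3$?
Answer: $0$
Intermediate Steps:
$A{\left(d,n \right)} = 1 + d$
$o{\left(K \right)} = K + K^{2}$ ($o{\left(K \right)} = K^{2} + K = K + K^{2}$)
$q = 0$ ($q = 3 \left(-1\right) 0 \left(1 + 0\right) = - 3 \cdot 0 \cdot 1 = \left(-3\right) 0 = 0$)
$Y A{\left(-4,-1 \right)} q = 3 \left(1 - 4\right) 0 = 3 \left(-3\right) 0 = \left(-9\right) 0 = 0$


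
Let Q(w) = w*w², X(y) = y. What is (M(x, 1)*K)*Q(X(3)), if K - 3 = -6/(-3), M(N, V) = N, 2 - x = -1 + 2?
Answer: 135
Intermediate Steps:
x = 1 (x = 2 - (-1 + 2) = 2 - 1*1 = 2 - 1 = 1)
K = 5 (K = 3 - 6/(-3) = 3 - 6*(-⅓) = 3 + 2 = 5)
Q(w) = w³
(M(x, 1)*K)*Q(X(3)) = (1*5)*3³ = 5*27 = 135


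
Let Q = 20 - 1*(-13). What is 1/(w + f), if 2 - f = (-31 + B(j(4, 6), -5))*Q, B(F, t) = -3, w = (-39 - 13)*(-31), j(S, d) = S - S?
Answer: 1/2736 ≈ 0.00036550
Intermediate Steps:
j(S, d) = 0
w = 1612 (w = -52*(-31) = 1612)
Q = 33 (Q = 20 + 13 = 33)
f = 1124 (f = 2 - (-31 - 3)*33 = 2 - (-34)*33 = 2 - 1*(-1122) = 2 + 1122 = 1124)
1/(w + f) = 1/(1612 + 1124) = 1/2736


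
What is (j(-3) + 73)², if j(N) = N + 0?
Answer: 4900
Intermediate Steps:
j(N) = N
(j(-3) + 73)² = (-3 + 73)² = 70² = 4900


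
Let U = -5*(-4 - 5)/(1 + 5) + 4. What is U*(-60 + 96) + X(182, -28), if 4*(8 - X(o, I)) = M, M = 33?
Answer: 1655/4 ≈ 413.75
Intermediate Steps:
X(o, I) = -1/4 (X(o, I) = 8 - 1/4*33 = 8 - 33/4 = -1/4)
U = 23/2 (U = -(-45)/6 + 4 = -5*(-3/2) + 4 = 15/2 + 4 = 23/2 ≈ 11.500)
U*(-60 + 96) + X(182, -28) = 23*(-60 + 96)/2 - 1/4 = (23/2)*36 - 1/4 = 414 - 1/4 = 1655/4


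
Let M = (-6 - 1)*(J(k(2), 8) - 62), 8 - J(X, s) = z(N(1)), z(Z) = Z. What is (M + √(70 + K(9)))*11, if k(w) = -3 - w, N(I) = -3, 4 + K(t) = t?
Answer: 3927 + 55*√3 ≈ 4022.3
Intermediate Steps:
K(t) = -4 + t
J(X, s) = 11 (J(X, s) = 8 - 1*(-3) = 8 + 3 = 11)
M = 357 (M = (-6 - 1)*(11 - 62) = -7*(-51) = 357)
(M + √(70 + K(9)))*11 = (357 + √(70 + (-4 + 9)))*11 = (357 + √(70 + 5))*11 = (357 + √75)*11 = (357 + 5*√3)*11 = 3927 + 55*√3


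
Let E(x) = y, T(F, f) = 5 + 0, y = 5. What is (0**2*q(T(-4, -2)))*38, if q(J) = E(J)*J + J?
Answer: 0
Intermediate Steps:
T(F, f) = 5
E(x) = 5
q(J) = 6*J (q(J) = 5*J + J = 6*J)
(0**2*q(T(-4, -2)))*38 = (0**2*(6*5))*38 = (0*30)*38 = 0*38 = 0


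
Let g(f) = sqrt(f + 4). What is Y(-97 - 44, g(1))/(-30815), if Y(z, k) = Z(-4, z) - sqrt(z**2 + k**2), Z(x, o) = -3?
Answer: 3/30815 + sqrt(19886)/30815 ≈ 0.0046736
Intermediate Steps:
g(f) = sqrt(4 + f)
Y(z, k) = -3 - sqrt(k**2 + z**2) (Y(z, k) = -3 - sqrt(z**2 + k**2) = -3 - sqrt(k**2 + z**2))
Y(-97 - 44, g(1))/(-30815) = (-3 - sqrt((sqrt(4 + 1))**2 + (-97 - 44)**2))/(-30815) = (-3 - sqrt((sqrt(5))**2 + (-141)**2))*(-1/30815) = (-3 - sqrt(5 + 19881))*(-1/30815) = (-3 - sqrt(19886))*(-1/30815) = 3/30815 + sqrt(19886)/30815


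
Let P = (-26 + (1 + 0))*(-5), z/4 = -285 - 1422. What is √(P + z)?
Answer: I*√6703 ≈ 81.872*I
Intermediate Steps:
z = -6828 (z = 4*(-285 - 1422) = 4*(-1707) = -6828)
P = 125 (P = (-26 + 1)*(-5) = -25*(-5) = 125)
√(P + z) = √(125 - 6828) = √(-6703) = I*√6703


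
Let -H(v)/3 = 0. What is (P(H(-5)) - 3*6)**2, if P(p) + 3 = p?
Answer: 441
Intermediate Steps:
H(v) = 0 (H(v) = -3*0 = 0)
P(p) = -3 + p
(P(H(-5)) - 3*6)**2 = ((-3 + 0) - 3*6)**2 = (-3 - 18)**2 = (-21)**2 = 441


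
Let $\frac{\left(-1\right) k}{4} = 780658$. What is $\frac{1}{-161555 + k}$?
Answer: $- \frac{1}{3284187} \approx -3.0449 \cdot 10^{-7}$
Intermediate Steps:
$k = -3122632$ ($k = \left(-4\right) 780658 = -3122632$)
$\frac{1}{-161555 + k} = \frac{1}{-161555 - 3122632} = \frac{1}{-3284187} = - \frac{1}{3284187}$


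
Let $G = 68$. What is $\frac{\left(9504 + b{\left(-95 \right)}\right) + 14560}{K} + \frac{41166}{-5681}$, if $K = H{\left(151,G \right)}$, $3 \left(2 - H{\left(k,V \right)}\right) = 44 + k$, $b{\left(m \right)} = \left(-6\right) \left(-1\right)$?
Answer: $- \frac{139335128}{357903} \approx -389.31$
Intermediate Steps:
$b{\left(m \right)} = 6$
$H{\left(k,V \right)} = - \frac{38}{3} - \frac{k}{3}$ ($H{\left(k,V \right)} = 2 - \frac{44 + k}{3} = 2 - \left(\frac{44}{3} + \frac{k}{3}\right) = - \frac{38}{3} - \frac{k}{3}$)
$K = -63$ ($K = - \frac{38}{3} - \frac{151}{3} = -63$)
$\frac{\left(9504 + b{\left(-95 \right)}\right) + 14560}{K} + \frac{41166}{-5681} = \frac{\left(9504 + 6\right) + 14560}{-63} + \frac{41166}{-5681} = \left(9510 + 14560\right) \left(- \frac{1}{63}\right) + 41166 \left(- \frac{1}{5681}\right) = 24070 \left(- \frac{1}{63}\right) - \frac{41166}{5681} = - \frac{24070}{63} - \frac{41166}{5681} = - \frac{139335128}{357903}$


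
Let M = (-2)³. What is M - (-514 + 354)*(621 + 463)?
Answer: 173432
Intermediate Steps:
M = -8
M - (-514 + 354)*(621 + 463) = -8 - (-514 + 354)*(621 + 463) = -8 - (-160)*1084 = -8 - 1*(-173440) = -8 + 173440 = 173432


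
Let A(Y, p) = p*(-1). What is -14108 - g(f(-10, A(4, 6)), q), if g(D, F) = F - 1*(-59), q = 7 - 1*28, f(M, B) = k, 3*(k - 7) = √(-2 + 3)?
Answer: -14146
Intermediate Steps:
A(Y, p) = -p
k = 22/3 (k = 7 + √(-2 + 3)/3 = 7 + √1/3 = 7 + (⅓)*1 = 7 + ⅓ = 22/3 ≈ 7.3333)
f(M, B) = 22/3
q = -21 (q = 7 - 28 = -21)
g(D, F) = 59 + F (g(D, F) = F + 59 = 59 + F)
-14108 - g(f(-10, A(4, 6)), q) = -14108 - (59 - 21) = -14108 - 1*38 = -14108 - 38 = -14146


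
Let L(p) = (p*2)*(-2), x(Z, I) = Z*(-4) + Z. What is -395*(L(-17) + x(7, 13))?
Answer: -18565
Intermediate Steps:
x(Z, I) = -3*Z (x(Z, I) = -4*Z + Z = -3*Z)
L(p) = -4*p (L(p) = (2*p)*(-2) = -4*p)
-395*(L(-17) + x(7, 13)) = -395*(-4*(-17) - 3*7) = -395*(68 - 21) = -395*47 = -18565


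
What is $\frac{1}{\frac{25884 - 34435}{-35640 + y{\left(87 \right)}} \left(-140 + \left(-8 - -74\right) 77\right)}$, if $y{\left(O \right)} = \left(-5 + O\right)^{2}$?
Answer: $\frac{14458}{21129521} \approx 0.00068426$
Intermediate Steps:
$\frac{1}{\frac{25884 - 34435}{-35640 + y{\left(87 \right)}} \left(-140 + \left(-8 - -74\right) 77\right)} = \frac{1}{\frac{25884 - 34435}{-35640 + \left(-5 + 87\right)^{2}} \left(-140 + \left(-8 - -74\right) 77\right)} = \frac{1}{- \frac{8551}{-35640 + 82^{2}} \left(-140 + \left(-8 + 74\right) 77\right)} = \frac{1}{- \frac{8551}{-35640 + 6724} \left(-140 + 66 \cdot 77\right)} = \frac{1}{- \frac{8551}{-28916} \left(-140 + 5082\right)} = \frac{1}{\left(-8551\right) \left(- \frac{1}{28916}\right) 4942} = \frac{1}{\frac{8551}{28916}} \cdot \frac{1}{4942} = \frac{28916}{8551} \cdot \frac{1}{4942} = \frac{14458}{21129521}$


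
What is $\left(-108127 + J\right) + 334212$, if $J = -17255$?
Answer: $208830$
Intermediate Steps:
$\left(-108127 + J\right) + 334212 = \left(-108127 - 17255\right) + 334212 = -125382 + 334212 = 208830$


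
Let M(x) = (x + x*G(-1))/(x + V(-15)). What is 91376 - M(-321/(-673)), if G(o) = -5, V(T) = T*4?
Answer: 1220143300/13353 ≈ 91376.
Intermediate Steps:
V(T) = 4*T
M(x) = -4*x/(-60 + x) (M(x) = (x + x*(-5))/(x + 4*(-15)) = (x - 5*x)/(x - 60) = (-4*x)/(-60 + x) = -4*x/(-60 + x))
91376 - M(-321/(-673)) = 91376 - (-4)*(-321/(-673))/(-60 - 321/(-673)) = 91376 - (-4)*(-321*(-1/673))/(-60 - 321*(-1/673)) = 91376 - (-4)*321/(673*(-60 + 321/673)) = 91376 - (-4)*321/(673*(-40059/673)) = 91376 - (-4)*321*(-673)/(673*40059) = 91376 - 1*428/13353 = 91376 - 428/13353 = 1220143300/13353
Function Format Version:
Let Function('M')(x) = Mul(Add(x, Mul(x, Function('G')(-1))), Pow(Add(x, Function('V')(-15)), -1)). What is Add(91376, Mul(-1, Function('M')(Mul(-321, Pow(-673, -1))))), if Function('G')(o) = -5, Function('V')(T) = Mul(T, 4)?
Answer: Rational(1220143300, 13353) ≈ 91376.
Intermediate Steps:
Function('V')(T) = Mul(4, T)
Function('M')(x) = Mul(-4, x, Pow(Add(-60, x), -1)) (Function('M')(x) = Mul(Add(x, Mul(x, -5)), Pow(Add(x, Mul(4, -15)), -1)) = Mul(Add(x, Mul(-5, x)), Pow(Add(x, -60), -1)) = Mul(Mul(-4, x), Pow(Add(-60, x), -1)) = Mul(-4, x, Pow(Add(-60, x), -1)))
Add(91376, Mul(-1, Function('M')(Mul(-321, Pow(-673, -1))))) = Add(91376, Mul(-1, Mul(-4, Mul(-321, Pow(-673, -1)), Pow(Add(-60, Mul(-321, Pow(-673, -1))), -1)))) = Add(91376, Mul(-1, Mul(-4, Mul(-321, Rational(-1, 673)), Pow(Add(-60, Mul(-321, Rational(-1, 673))), -1)))) = Add(91376, Mul(-1, Mul(-4, Rational(321, 673), Pow(Add(-60, Rational(321, 673)), -1)))) = Add(91376, Mul(-1, Mul(-4, Rational(321, 673), Pow(Rational(-40059, 673), -1)))) = Add(91376, Mul(-1, Mul(-4, Rational(321, 673), Rational(-673, 40059)))) = Add(91376, Mul(-1, Rational(428, 13353))) = Add(91376, Rational(-428, 13353)) = Rational(1220143300, 13353)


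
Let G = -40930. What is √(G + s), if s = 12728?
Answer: I*√28202 ≈ 167.93*I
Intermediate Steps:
√(G + s) = √(-40930 + 12728) = √(-28202) = I*√28202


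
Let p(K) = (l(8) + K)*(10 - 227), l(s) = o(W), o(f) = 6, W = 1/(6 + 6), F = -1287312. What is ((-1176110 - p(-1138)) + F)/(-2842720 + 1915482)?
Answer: 1354533/463619 ≈ 2.9216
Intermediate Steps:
W = 1/12 ≈ 0.083333
l(s) = 6
p(K) = -1302 - 217*K (p(K) = (6 + K)*(10 - 227) = (6 + K)*(-217) = -1302 - 217*K)
((-1176110 - p(-1138)) + F)/(-2842720 + 1915482) = ((-1176110 - (-1302 - 217*(-1138))) - 1287312)/(-2842720 + 1915482) = ((-1176110 - (-1302 + 246946)) - 1287312)/(-927238) = ((-1176110 - 1*245644) - 1287312)*(-1/927238) = ((-1176110 - 245644) - 1287312)*(-1/927238) = (-1421754 - 1287312)*(-1/927238) = -2709066*(-1/927238) = 1354533/463619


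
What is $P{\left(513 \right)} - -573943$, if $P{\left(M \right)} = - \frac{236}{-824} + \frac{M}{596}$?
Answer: $\frac{35233283305}{61388} \approx 5.7394 \cdot 10^{5}$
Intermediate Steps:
$P{\left(M \right)} = \frac{59}{206} + \frac{M}{596}$ ($P{\left(M \right)} = \left(-236\right) \left(- \frac{1}{824}\right) + M \frac{1}{596} = \frac{59}{206} + \frac{M}{596}$)
$P{\left(513 \right)} - -573943 = \left(\frac{59}{206} + \frac{1}{596} \cdot 513\right) - -573943 = \left(\frac{59}{206} + \frac{513}{596}\right) + 573943 = \frac{70421}{61388} + 573943 = \frac{35233283305}{61388}$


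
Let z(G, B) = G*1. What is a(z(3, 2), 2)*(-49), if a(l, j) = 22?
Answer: -1078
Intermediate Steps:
z(G, B) = G
a(z(3, 2), 2)*(-49) = 22*(-49) = -1078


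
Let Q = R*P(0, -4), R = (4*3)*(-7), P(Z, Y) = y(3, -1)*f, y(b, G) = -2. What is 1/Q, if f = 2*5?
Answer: 1/1680 ≈ 0.00059524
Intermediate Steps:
f = 10
P(Z, Y) = -20 (P(Z, Y) = -2*10 = -20)
R = -84 (R = 12*(-7) = -84)
Q = 1680 (Q = -84*(-20) = 1680)
1/Q = 1/1680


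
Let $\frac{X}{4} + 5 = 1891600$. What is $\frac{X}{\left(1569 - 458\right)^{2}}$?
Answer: $\frac{7566380}{1234321} \approx 6.13$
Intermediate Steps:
$X = 7566380$ ($X = -20 + 4 \cdot 1891600 = -20 + 7566400 = 7566380$)
$\frac{X}{\left(1569 - 458\right)^{2}} = \frac{7566380}{\left(1569 - 458\right)^{2}} = \frac{7566380}{1111^{2}} = \frac{7566380}{1234321}$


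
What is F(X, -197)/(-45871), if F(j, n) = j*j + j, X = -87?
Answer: -7482/45871 ≈ -0.16311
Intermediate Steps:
F(j, n) = j + j² (F(j, n) = j² + j = j + j²)
F(X, -197)/(-45871) = -87*(1 - 87)/(-45871) = -87*(-86)*(-1/45871) = 7482*(-1/45871) = -7482/45871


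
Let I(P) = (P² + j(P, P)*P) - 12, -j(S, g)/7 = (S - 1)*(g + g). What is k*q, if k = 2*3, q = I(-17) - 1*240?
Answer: 437190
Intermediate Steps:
j(S, g) = -14*g*(-1 + S) (j(S, g) = -7*(S - 1)*(g + g) = -7*(-1 + S)*2*g = -14*g*(-1 + S))
I(P) = -12 + P² + 14*P²*(1 - P) (I(P) = (P² + (14*P*(1 - P))*P) - 12 = (P² + 14*P²*(1 - P)) - 12 = -12 + P² + 14*P²*(1 - P))
q = 72865 (q = (-12 - 14*(-17)³ + 15*(-17)²) - 1*240 = (-12 - 14*(-4913) + 15*289) - 240 = (-12 + 68782 + 4335) - 240 = 73105 - 240 = 72865)
k = 6
k*q = 6*72865 = 437190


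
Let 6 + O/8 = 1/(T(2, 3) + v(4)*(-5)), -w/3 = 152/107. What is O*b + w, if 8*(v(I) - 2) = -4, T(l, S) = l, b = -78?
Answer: 4535208/1177 ≈ 3853.2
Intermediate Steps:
v(I) = 3/2 (v(I) = 2 + (⅛)*(-4) = 2 - ½ = 3/2)
w = -456/107 ≈ -4.2617
O = -544/11 (O = -48 + 8/(2 + (3/2)*(-5)) = -48 + 8/(2 - 15/2) = -48 + 8/(-11/2) = -48 + 8*(-2/11) = -48 - 16/11 = -544/11 ≈ -49.455)
O*b + w = -544/11*(-78) - 456/107 = 42432/11 - 456/107 = 4535208/1177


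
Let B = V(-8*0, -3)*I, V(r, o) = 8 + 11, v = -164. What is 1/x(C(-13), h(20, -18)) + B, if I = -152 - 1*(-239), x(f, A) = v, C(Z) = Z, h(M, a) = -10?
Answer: 271091/164 ≈ 1653.0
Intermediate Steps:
V(r, o) = 19
x(f, A) = -164
I = 87 (I = -152 + 239 = 87)
B = 1653 (B = 19*87 = 1653)
1/x(C(-13), h(20, -18)) + B = 1/(-164) + 1653 = -1/164 + 1653 = 271091/164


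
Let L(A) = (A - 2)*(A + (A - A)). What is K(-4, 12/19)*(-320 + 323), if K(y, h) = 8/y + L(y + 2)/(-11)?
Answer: -90/11 ≈ -8.1818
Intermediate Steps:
L(A) = A*(-2 + A) (L(A) = (-2 + A)*(A + 0) = (-2 + A)*A = A*(-2 + A))
K(y, h) = 8/y - y*(2 + y)/11 (K(y, h) = 8/y + ((y + 2)*(-2 + (y + 2)))/(-11) = 8/y + ((2 + y)*(-2 + (2 + y)))*(-1/11) = 8/y + ((2 + y)*y)*(-1/11) = 8/y + (y*(2 + y))*(-1/11) = 8/y - y*(2 + y)/11)
K(-4, 12/19)*(-320 + 323) = ((1/11)*(88 - 1*(-4)**2*(2 - 4))/(-4))*(-320 + 323) = ((1/11)*(-1/4)*(88 - 1*16*(-2)))*3 = ((1/11)*(-1/4)*(88 + 32))*3 = ((1/11)*(-1/4)*120)*3 = -30/11*3 = -90/11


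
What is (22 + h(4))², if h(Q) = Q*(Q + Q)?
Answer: 2916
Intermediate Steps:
h(Q) = 2*Q² (h(Q) = Q*(2*Q) = 2*Q²)
(22 + h(4))² = (22 + 2*4²)² = (22 + 2*16)² = (22 + 32)² = 54² = 2916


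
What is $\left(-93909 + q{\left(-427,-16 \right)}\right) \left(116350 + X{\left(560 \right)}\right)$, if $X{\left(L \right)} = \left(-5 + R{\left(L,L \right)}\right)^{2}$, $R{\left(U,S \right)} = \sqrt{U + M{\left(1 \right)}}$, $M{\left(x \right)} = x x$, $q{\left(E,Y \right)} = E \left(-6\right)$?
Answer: $-10681752792 + 913470 \sqrt{561} \approx -1.066 \cdot 10^{10}$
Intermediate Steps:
$q{\left(E,Y \right)} = - 6 E$
$M{\left(x \right)} = x^{2}$
$R{\left(U,S \right)} = \sqrt{1 + U}$ ($R{\left(U,S \right)} = \sqrt{U + 1^{2}} = \sqrt{U + 1} = \sqrt{1 + U}$)
$X{\left(L \right)} = \left(-5 + \sqrt{1 + L}\right)^{2}$
$\left(-93909 + q{\left(-427,-16 \right)}\right) \left(116350 + X{\left(560 \right)}\right) = \left(-93909 - -2562\right) \left(116350 + \left(-5 + \sqrt{1 + 560}\right)^{2}\right) = \left(-93909 + 2562\right) \left(116350 + \left(-5 + \sqrt{561}\right)^{2}\right) = - 91347 \left(116350 + \left(-5 + \sqrt{561}\right)^{2}\right) = -10628223450 - 91347 \left(-5 + \sqrt{561}\right)^{2}$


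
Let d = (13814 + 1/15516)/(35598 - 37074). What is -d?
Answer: 214338025/22901616 ≈ 9.3591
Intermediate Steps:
d = -214338025/22901616 (d = (13814 + 1/15516)/(-1476) = (214338025/15516)*(-1/1476) = -214338025/22901616 ≈ -9.3591)
-d = -1*(-214338025/22901616) = 214338025/22901616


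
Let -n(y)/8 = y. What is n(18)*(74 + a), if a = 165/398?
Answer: -2132424/199 ≈ -10716.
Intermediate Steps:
n(y) = -8*y
a = 165/398 (a = 165*(1/398) = 165/398 ≈ 0.41457)
n(18)*(74 + a) = (-8*18)*(74 + 165/398) = -144*29617/398 = -2132424/199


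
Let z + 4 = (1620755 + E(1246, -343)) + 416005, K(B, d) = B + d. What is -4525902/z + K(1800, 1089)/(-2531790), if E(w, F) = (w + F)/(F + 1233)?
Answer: -377904469551101/169978167681110 ≈ -2.2233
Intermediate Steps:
E(w, F) = (F + w)/(1233 + F)
z = 1812713743/890 (z = -4 + ((1620755 + (-343 + 1246)/(1233 - 343)) + 416005) = -4 + ((1620755 + 903/890) + 416005) = -4 + (1442472853/890 + 416005) = -4 + 1812717303/890 = 1812713743/890 ≈ 2.0368e+6)
-4525902/z + K(1800, 1089)/(-2531790) = -4525902/1812713743/890 + (1800 + 1089)/(-2531790) = -4525902*890/1812713743 + 2889*(-1/2531790) = -4028052780/1812713743 - 107/93770 = -377904469551101/169978167681110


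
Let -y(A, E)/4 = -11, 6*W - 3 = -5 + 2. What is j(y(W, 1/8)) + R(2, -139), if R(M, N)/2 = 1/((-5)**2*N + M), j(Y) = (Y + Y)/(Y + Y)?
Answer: 3471/3473 ≈ 0.99942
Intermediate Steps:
W = 0 (W = 1/2 + (-5 + 2)/6 = 1/2 + (1/6)*(-3) = 1/2 - 1/2 = 0)
y(A, E) = 44 (y(A, E) = -4*(-11) = 44)
j(Y) = 1 (j(Y) = (2*Y)/((2*Y)) = (2*Y)*(1/(2*Y)) = 1)
R(M, N) = 2/(M + 25*N) (R(M, N) = 2/((-5)**2*N + M) = 2/(25*N + M) = 2/(M + 25*N))
j(y(W, 1/8)) + R(2, -139) = 1 + 2/(2 + 25*(-139)) = 1 + 2/(2 - 3475) = 1 + 2/(-3473) = 1 + 2*(-1/3473) = 1 - 2/3473 = 3471/3473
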